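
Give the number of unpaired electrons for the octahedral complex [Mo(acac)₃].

3

Each acac⁻ contributes -1; 3 × (-1) = -3. With overall charge +0, Mo is in the +3 oxidation state.
Mo³⁺: group 6, so d-count = 6 − 3 = 3.
Configuration: t₂g³ eg⁰, giving 3 unpaired electrons.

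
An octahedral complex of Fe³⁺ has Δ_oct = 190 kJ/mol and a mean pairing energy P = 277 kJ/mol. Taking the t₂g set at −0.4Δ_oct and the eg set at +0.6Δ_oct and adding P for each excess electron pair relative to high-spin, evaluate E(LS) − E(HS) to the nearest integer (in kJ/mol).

Fe sits in group 8; removing 3 electrons leaves Fe³⁺ with 8 − 3 = 5 d electrons.
High-spin: t₂g³ eg², CFSE = 0.0Δ_oct = 0 kJ/mol.
Low-spin t₂g⁵ eg⁰ gives -2.0Δ_oct = -380 kJ/mol, but forming 2 extra pairs costs 2P = 554 kJ/mol, so E(LS) = -380 + 554 = 174 kJ/mol.
E(LS) − E(HS) = 174 − (0) = 174 kJ/mol.

174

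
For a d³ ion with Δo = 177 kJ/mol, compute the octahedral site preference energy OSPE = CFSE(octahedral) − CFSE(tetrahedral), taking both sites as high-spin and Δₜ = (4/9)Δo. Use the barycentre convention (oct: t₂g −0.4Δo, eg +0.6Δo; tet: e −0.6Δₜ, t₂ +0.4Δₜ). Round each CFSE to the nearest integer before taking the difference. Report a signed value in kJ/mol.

Octahedral (high-spin): t2g^3 e_g^0, CFSE = 3(−0.4) + 0(+0.6) = -1.2Δo = -1.2 × 177 = -212 kJ/mol.
Tetrahedral: e^2 t2^1, CFSE = 2(−0.6) + 1(+0.4) = -0.8Δₜ = -0.8 × (4/9) × 177 = -63 kJ/mol.
Subtracting, OSPE = -212 − (-63) = -149 kJ/mol.

-149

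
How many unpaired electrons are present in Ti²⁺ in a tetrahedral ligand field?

Group 4 minus oxidation state +2 gives a d² configuration for Ti²⁺.
Tetrahedral fields are weak (Δₜ ≈ 4/9 Δₒ), so electrons fill high-spin.
Configuration: e² t₂⁰, giving 2 unpaired electrons.

2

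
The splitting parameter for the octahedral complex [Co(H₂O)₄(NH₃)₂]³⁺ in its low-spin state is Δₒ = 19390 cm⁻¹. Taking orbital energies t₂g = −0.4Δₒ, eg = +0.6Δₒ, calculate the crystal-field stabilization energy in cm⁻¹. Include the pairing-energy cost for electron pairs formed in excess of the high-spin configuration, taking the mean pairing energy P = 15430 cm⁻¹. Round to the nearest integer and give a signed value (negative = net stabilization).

-15676

Ligand charges: 4×(+0) from H₂O and 2×(+0) from NH₃ sum to +0; with overall charge +3, Co is +3.
Co³⁺: group 9, so d-count = 9 − 3 = 6.
Electron filling gives t₂g⁶ eg⁰.
The orbital stabilization is -2.4Δₒ = -2.4 × 19390 = -46536 cm⁻¹.
High-spin d⁶ would be t₂g⁴ eg² with 1 pair; low-spin has 3, so 2 excess pairs cost +2P = +30860 cm⁻¹.
Combining: -46536 + 30860 = -15676 cm⁻¹.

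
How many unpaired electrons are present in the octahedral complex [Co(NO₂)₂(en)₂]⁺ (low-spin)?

0

Ligand charges: 2×(-1) from NO₂⁻ and 2×(+0) from en sum to -2; with overall charge +1, Co is +3.
Co³⁺: group 9, so d-count = 9 − 3 = 6.
Configuration: t2g^6 e_g^0, giving 0 unpaired electrons.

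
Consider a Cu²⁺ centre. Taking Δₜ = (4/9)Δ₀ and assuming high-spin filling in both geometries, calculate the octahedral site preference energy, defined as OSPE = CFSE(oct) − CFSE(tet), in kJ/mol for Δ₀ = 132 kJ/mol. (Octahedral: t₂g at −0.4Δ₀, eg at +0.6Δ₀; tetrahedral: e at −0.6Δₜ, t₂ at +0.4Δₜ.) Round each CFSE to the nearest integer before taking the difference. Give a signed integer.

-56

Cu²⁺: group 11, so d-count = 11 − 2 = 9.
In an octahedral site d⁹ (HS) is t₂g⁶ eg³, giving CFSE(oct) = -0.6Δ₀ = -79 kJ/mol.
In a tetrahedral site the filling is e⁴ t₂⁵: CFSE(tet) = -0.4Δₜ = -0.4 × (4/9)(132) = -23 kJ/mol.
OSPE = -79 − (-23) = -56 kJ/mol.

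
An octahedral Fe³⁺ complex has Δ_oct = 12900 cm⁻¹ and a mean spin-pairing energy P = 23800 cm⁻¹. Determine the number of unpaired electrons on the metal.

Fe is in group 8, so Fe³⁺ is d⁵ (8 − 3 = 5).
Here Δ_oct < P (12900 < 23800), so the high-spin state is favoured.
That gives t2g^3 e_g^2.
Unpaired electrons: 5.

5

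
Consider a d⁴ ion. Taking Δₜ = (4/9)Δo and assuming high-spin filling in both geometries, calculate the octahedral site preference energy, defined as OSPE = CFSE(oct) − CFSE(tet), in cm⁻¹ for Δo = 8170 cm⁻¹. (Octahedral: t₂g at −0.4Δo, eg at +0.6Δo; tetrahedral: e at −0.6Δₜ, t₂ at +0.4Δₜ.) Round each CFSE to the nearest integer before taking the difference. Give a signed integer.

Octahedral high-spin t₂g³ eg¹: CFSE = -0.6 × 8170 = -4902 cm⁻¹.
In a tetrahedral site the filling is e² t₂²: CFSE(tet) = -0.4Δₜ = -0.4 × (4/9)(8170) = -1452 cm⁻¹.
Subtracting, OSPE = -4902 − (-1452) = -3450 cm⁻¹.

-3450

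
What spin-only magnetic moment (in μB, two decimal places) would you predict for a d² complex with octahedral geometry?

2.83 μB

Configuration: t₂g² eg⁰ → 2 unpaired electrons.
μ(spin-only) = √[2(2+2)] = √8 ≈ 2.83 μB.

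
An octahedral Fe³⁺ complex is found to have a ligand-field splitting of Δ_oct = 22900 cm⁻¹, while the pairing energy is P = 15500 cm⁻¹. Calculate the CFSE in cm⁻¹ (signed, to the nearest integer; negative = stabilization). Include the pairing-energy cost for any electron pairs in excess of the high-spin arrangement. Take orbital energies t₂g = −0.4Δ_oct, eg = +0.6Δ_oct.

Group 8 minus oxidation state +3 gives a d⁵ configuration for Fe³⁺.
Since Δ_oct = 22900 cm⁻¹ > P = 15500 cm⁻¹, the complex adopts the low-spin configuration.
Filling d⁵ accordingly: t₂g⁵ eg⁰.
Orbital CFSE = -2.0Δ_oct = -2.0 × 22900 = -45800 cm⁻¹.
Excess pairs vs high-spin: 2 − 0 = 2; pairing cost = +31000 cm⁻¹.
Net CFSE = -45800 + 31000 = -14800 cm⁻¹.

-14800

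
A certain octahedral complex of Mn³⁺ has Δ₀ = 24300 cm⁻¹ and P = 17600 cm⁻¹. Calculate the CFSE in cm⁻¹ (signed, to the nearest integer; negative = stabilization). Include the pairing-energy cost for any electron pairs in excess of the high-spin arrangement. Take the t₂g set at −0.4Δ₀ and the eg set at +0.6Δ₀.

-21280

Group 7 minus oxidation state +3 gives a d⁴ configuration for Mn³⁺.
Δ₀ > P, so pairing is preferred: the ground state is low-spin.
Filling d⁴ accordingly: t₂g⁴ eg⁰.
Orbital CFSE = -1.6Δ₀ = -1.6 × 24300 = -38880 cm⁻¹.
Excess pairs vs high-spin: 1 − 0 = 1; pairing cost = +17600 cm⁻¹.
Net CFSE = -38880 + 17600 = -21280 cm⁻¹.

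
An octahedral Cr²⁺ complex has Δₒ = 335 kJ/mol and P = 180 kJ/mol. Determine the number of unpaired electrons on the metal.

Cr²⁺: group 6, so d-count = 6 − 2 = 4.
Here Δₒ > P (335 > 180), so the low-spin state is favoured.
Configuration: t₂g⁴ eg⁰.
Unpaired electrons: 2.

2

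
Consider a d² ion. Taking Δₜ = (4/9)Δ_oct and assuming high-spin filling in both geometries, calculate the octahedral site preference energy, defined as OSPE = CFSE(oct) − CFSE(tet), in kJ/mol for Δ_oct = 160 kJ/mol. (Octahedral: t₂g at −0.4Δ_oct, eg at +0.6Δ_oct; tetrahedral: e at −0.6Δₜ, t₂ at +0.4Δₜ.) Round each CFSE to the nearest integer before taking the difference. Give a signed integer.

Octahedral (high-spin): t2g^2 e_g^0, CFSE = 2(−0.4) + 0(+0.6) = -0.8Δ_oct = -0.8 × 160 = -128 kJ/mol.
In a tetrahedral site the filling is e^2 t2^0: CFSE(tet) = -1.2Δₜ = -1.2 × (4/9)(160) = -85 kJ/mol.
Subtracting, OSPE = -128 − (-85) = -43 kJ/mol.

-43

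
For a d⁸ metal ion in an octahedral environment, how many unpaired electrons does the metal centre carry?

Configuration: t₂g⁶ eg², giving 2 unpaired electrons.

2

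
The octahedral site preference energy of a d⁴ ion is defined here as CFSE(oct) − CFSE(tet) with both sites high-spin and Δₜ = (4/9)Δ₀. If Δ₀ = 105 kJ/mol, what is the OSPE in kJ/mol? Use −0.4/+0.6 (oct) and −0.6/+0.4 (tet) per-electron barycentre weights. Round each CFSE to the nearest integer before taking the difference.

In an octahedral site d⁴ (HS) is t2g^3 e_g^1, giving CFSE(oct) = -0.6Δ₀ = -63 kJ/mol.
In a tetrahedral site the filling is e^2 t2^2: CFSE(tet) = -0.4Δₜ = -0.4 × (4/9)(105) = -19 kJ/mol.
OSPE = -63 − (-19) = -44 kJ/mol.

-44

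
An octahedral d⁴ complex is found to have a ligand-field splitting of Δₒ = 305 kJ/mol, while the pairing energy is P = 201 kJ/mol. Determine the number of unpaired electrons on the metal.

2

Δₒ > P, so pairing is preferred: the ground state is low-spin.
Configuration: t₂g⁴ eg⁰.
Unpaired electrons: 2.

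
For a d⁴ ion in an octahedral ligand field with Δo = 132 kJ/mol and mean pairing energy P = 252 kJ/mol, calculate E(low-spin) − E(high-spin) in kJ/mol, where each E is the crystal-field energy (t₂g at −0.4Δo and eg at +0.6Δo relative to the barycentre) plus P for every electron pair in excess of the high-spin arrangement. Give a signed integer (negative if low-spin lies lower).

In the high-spin limit (t₂g³ eg¹) the orbital term is -0.6Δo = -79 kJ/mol, with no excess pairing.
Low-spin t₂g⁴ eg⁰ gives -1.6Δo = -211 kJ/mol, but forming 1 extra pair costs 1P = 252 kJ/mol, so E(LS) = -211 + 252 = 41 kJ/mol.
The difference is 41 − (-79) = 120 kJ/mol, so high-spin lies lower.

120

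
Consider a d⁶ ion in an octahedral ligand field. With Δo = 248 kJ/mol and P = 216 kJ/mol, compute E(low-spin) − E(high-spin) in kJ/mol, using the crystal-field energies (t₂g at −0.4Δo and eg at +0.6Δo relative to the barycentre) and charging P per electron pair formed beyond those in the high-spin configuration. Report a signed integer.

In the high-spin limit (t₂g⁴ eg²) the orbital term is -0.4Δo = -99 kJ/mol, with no excess pairing.
Low-spin: t₂g⁶ eg⁰, orbital CFSE = -2.4Δo = -595 kJ/mol; plus 2 excess pairs × P = +432 kJ/mol; total -163 kJ/mol.
The difference is -163 − (-99) = -64 kJ/mol, so low-spin lies lower.

-64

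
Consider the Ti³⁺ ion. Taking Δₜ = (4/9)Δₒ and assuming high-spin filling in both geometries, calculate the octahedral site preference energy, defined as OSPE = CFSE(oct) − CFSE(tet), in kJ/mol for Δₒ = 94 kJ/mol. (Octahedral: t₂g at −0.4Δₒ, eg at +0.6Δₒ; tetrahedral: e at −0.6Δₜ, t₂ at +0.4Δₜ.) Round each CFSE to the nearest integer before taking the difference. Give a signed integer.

Ti sits in group 4; removing 3 electrons leaves Ti³⁺ with 4 − 3 = 1 d electrons.
Octahedral high-spin t2g^1 e_g^0: CFSE = -0.4 × 94 = -38 kJ/mol.
Tetrahedral e^1 t2^0 gives -0.6Δₜ = -0.6 × (4/9) × 94 = -25 kJ/mol.
OSPE = -38 − (-25) = -13 kJ/mol.

-13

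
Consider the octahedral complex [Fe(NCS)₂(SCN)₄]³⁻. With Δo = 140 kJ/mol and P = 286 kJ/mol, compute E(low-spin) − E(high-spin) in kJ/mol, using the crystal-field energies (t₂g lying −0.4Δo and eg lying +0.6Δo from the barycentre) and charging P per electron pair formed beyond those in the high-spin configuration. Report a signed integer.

Ligand charges: 2×(-1) from NCS⁻ and 4×(-1) from SCN⁻ sum to -6; with overall charge -3, Fe is +3.
Fe³⁺: group 8, so d-count = 8 − 3 = 5.
In the high-spin limit (t₂g³ eg²) the orbital term is 0.0Δo = 0 kJ/mol, with no excess pairing.
For low-spin the configuration is t₂g⁵ eg⁰: orbital energy -2.0 × 140 = -280 kJ/mol, and 2 additional pairs relative to high-spin add 572 kJ/mol, giving 292 kJ/mol.
The difference is 292 − (0) = 292 kJ/mol, so high-spin lies lower.

292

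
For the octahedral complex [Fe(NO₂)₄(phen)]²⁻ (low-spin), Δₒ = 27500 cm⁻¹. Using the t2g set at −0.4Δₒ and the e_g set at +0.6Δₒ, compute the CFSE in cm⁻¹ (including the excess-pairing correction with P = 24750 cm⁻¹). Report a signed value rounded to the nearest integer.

-16500

Ligand charges: 4×(-1) from NO₂⁻ and 1×(+0) from phen sum to -4; with overall charge -2, Fe is +2.
Group 8 minus oxidation state +2 gives a d⁶ configuration for Fe²⁺.
The d⁶ electrons fill as t2g^6 e_g^0.
CFSE(orbital) = 6×(-0.4Δₒ) + 0×(0.6Δₒ) = -2.4Δₒ; with Δₒ = 27500 cm⁻¹ that is -66000 cm⁻¹.
Relative to high-spin t2g^4 e_g^2 (1 paired), the low-spin configuration has 2 additional pairs, contributing +2 × 24750 = +49500 cm⁻¹.
Overall CFSE = -66000 + 49500 = -16500 cm⁻¹.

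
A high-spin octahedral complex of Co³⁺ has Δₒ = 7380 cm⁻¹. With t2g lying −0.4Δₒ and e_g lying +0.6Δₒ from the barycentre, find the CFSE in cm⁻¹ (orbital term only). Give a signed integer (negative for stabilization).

Co³⁺: group 9, so d-count = 9 − 3 = 6.
Configuration: t2g^4 e_g^2.
CFSE(orbital) = 4×(-0.4Δₒ) + 2×(0.6Δₒ) = -0.4Δₒ; with Δₒ = 7380 cm⁻¹ that is -2952 cm⁻¹.

-2952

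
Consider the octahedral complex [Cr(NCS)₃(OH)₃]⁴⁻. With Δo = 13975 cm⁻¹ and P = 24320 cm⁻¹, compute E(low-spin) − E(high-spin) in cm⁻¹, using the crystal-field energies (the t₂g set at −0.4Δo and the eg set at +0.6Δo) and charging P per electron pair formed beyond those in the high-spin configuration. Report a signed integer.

Ligand charges: 3×(-1) from NCS⁻ and 3×(-1) from OH⁻ sum to -6; with overall charge -4, Cr is +2.
Cr is in group 6, so Cr²⁺ is d⁴ (6 − 2 = 4).
In the high-spin limit (t₂g³ eg¹) the orbital term is -0.6Δo = -8385 cm⁻¹, with no excess pairing.
Low-spin t₂g⁴ eg⁰ gives -1.6Δo = -22360 cm⁻¹, but forming 1 extra pair costs 1P = 24320 cm⁻¹, so E(LS) = -22360 + 24320 = 1960 cm⁻¹.
Thus E(LS) − E(HS) = 10345 cm⁻¹.

10345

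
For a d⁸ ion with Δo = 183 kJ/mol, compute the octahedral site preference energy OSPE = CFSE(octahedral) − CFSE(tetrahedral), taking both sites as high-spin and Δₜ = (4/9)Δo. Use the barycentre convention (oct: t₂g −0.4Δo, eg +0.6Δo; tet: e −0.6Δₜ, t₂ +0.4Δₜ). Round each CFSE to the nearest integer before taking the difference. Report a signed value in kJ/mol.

-155

In an octahedral site d⁸ (HS) is t2g^6 e_g^2, giving CFSE(oct) = -1.2Δo = -220 kJ/mol.
Tetrahedral e^4 t2^4 gives -0.8Δₜ = -0.8 × (4/9) × 183 = -65 kJ/mol.
OSPE = CFSE(oct) − CFSE(tet) = -220 − (-65) = -155 kJ/mol.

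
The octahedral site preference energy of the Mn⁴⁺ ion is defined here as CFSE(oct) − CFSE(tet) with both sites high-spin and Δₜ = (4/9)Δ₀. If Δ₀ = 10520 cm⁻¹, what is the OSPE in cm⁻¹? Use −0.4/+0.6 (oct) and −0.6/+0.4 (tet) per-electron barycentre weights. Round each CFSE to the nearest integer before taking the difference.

Group 7 minus oxidation state +4 gives a d³ configuration for Mn⁴⁺.
Octahedral high-spin t₂g³ eg⁰: CFSE = -1.2 × 10520 = -12624 cm⁻¹.
In a tetrahedral site the filling is e² t₂¹: CFSE(tet) = -0.8Δₜ = -0.8 × (4/9)(10520) = -3740 cm⁻¹.
Subtracting, OSPE = -12624 − (-3740) = -8884 cm⁻¹.

-8884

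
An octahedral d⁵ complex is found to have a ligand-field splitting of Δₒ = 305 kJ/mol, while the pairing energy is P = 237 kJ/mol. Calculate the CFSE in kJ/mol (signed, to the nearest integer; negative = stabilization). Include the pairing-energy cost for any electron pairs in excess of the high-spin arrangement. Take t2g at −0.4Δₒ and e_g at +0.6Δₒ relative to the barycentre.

-136

Since Δₒ = 305 kJ/mol > P = 237 kJ/mol, the complex adopts the low-spin configuration.
That gives t2g^5 e_g^0.
Orbital CFSE = -2.0Δₒ = -2.0 × 305 = -610 kJ/mol.
Excess pairs vs high-spin: 2 − 0 = 2; pairing cost = +474 kJ/mol.
Net CFSE = -610 + 474 = -136 kJ/mol.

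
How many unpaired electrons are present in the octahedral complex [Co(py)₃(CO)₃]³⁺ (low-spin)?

Ligand charges: 3×(+0) from py and 3×(+0) from CO sum to +0; with overall charge +3, Co is +3.
Co is in group 9, so Co³⁺ is d⁶ (9 − 3 = 6).
Configuration: t₂g⁶ eg⁰, giving 0 unpaired electrons.

0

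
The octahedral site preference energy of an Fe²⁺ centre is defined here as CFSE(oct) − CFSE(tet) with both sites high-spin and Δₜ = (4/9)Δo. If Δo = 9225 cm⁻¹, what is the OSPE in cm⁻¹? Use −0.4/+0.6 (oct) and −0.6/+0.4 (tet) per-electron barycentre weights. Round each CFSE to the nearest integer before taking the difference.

Fe is in group 8, so Fe²⁺ is d⁶ (8 − 2 = 6).
Octahedral high-spin t2g^4 e_g^2: CFSE = -0.4 × 9225 = -3690 cm⁻¹.
In a tetrahedral site the filling is e^3 t2^3: CFSE(tet) = -0.6Δₜ = -0.6 × (4/9)(9225) = -2460 cm⁻¹.
Subtracting, OSPE = -3690 − (-2460) = -1230 cm⁻¹.

-1230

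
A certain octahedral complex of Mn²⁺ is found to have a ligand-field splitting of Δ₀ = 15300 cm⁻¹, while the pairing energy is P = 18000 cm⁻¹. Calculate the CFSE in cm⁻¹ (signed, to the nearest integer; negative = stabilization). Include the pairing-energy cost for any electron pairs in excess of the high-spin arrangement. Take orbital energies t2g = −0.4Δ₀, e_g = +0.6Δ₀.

0

Mn²⁺: group 7, so d-count = 7 − 2 = 5.
Since Δ₀ = 15300 cm⁻¹ < P = 18000 cm⁻¹, the complex adopts the high-spin configuration.
Filling d⁵ accordingly: t2g^3 e_g^2.
Orbital CFSE = 0.0Δ₀ = 0.0 × 15300 = 0 cm⁻¹.
High-spin has no excess pairs, so no pairing correction applies.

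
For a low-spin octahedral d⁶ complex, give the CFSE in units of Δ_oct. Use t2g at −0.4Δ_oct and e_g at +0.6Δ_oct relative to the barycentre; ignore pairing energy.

-2.4 Δ_oct

Configuration: t2g^6 e_g^0.
CFSE = 6(-0.4Δ_oct) + 0(0.6Δ_oct) = -2.4Δ_oct + 0.0Δ_oct = -2.4Δ_oct.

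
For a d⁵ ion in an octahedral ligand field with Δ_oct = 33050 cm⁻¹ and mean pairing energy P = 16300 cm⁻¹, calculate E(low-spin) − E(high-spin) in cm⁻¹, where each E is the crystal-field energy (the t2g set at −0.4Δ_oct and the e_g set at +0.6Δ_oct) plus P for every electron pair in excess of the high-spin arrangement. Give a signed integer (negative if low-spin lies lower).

In the high-spin limit (t2g^3 e_g^2) the orbital term is 0.0Δ_oct = 0 cm⁻¹, with no excess pairing.
Low-spin t2g^5 e_g^0 gives -2.0Δ_oct = -66100 cm⁻¹, but forming 2 extra pairs costs 2P = 32600 cm⁻¹, so E(LS) = -66100 + 32600 = -33500 cm⁻¹.
E(LS) − E(HS) = -33500 − (0) = -33500 cm⁻¹.

-33500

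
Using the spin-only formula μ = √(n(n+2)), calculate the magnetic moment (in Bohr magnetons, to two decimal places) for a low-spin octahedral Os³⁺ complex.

Os sits in group 8; removing 3 electrons leaves Os³⁺ with 8 − 3 = 5 d electrons.
Configuration: t₂g⁵ eg⁰ → 1 unpaired electron.
μ(spin-only) = √[1(1+2)] = √3 ≈ 1.73 Bohr magnetons.

1.73 Bohr magnetons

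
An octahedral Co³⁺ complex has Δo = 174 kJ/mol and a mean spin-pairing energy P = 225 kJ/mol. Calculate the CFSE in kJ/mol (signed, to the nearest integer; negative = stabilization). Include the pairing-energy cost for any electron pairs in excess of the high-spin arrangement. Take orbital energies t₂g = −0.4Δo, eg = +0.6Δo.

Co sits in group 9; removing 3 electrons leaves Co³⁺ with 9 − 3 = 6 d electrons.
Δo < P, so pairing is avoided: the ground state is high-spin.
Configuration: t₂g⁴ eg².
Orbital CFSE = -0.4Δo = -0.4 × 174 = -70 kJ/mol.
High-spin has no excess pairs, so no pairing correction applies.

-70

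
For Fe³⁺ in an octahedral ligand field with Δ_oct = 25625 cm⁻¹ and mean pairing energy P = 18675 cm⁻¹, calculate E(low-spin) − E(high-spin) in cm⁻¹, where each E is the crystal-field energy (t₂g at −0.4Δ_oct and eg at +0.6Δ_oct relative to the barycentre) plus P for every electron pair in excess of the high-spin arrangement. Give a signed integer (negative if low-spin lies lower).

Fe sits in group 8; removing 3 electrons leaves Fe³⁺ with 8 − 3 = 5 d electrons.
High-spin: t₂g³ eg², CFSE = 0.0Δ_oct = 0 cm⁻¹.
Low-spin: t₂g⁵ eg⁰, orbital CFSE = -2.0Δ_oct = -51250 cm⁻¹; plus 2 excess pairs × P = +37350 cm⁻¹; total -13900 cm⁻¹.
The difference is -13900 − (0) = -13900 cm⁻¹, so low-spin lies lower.

-13900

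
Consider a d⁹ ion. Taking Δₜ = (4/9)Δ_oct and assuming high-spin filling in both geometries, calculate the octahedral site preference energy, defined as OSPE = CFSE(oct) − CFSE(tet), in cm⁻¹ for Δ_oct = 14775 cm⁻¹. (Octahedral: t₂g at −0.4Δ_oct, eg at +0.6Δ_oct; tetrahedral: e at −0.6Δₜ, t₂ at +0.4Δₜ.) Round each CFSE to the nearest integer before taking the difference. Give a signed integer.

In an octahedral site d⁹ (HS) is t₂g⁶ eg³, giving CFSE(oct) = -0.6Δ_oct = -8865 cm⁻¹.
Tetrahedral: e⁴ t₂⁵, CFSE = 4(−0.6) + 5(+0.4) = -0.4Δₜ = -0.4 × (4/9) × 14775 = -2627 cm⁻¹.
OSPE = -8865 − (-2627) = -6238 cm⁻¹.

-6238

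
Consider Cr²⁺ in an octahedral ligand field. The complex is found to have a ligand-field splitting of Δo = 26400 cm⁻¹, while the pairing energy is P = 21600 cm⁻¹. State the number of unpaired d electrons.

2

Cr is in group 6, so Cr²⁺ is d⁴ (6 − 2 = 4).
Δo > P, so pairing is preferred: the ground state is low-spin.
That gives t₂g⁴ eg⁰.
Unpaired electrons: 2.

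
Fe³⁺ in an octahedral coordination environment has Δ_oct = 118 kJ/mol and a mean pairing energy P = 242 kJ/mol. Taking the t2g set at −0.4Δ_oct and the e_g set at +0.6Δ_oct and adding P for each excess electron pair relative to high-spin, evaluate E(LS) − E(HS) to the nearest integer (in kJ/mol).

Fe is in group 8, so Fe³⁺ is d⁵ (8 − 3 = 5).
High-spin d⁵ fills as t2g^3 e_g^2 with CFSE 3(−0.4) + 2(+0.6) = 0.0Δ_oct = 0 kJ/mol.
Low-spin: t2g^5 e_g^0, orbital CFSE = -2.0Δ_oct = -236 kJ/mol; plus 2 excess pairs × P = +484 kJ/mol; total 248 kJ/mol.
Thus E(LS) − E(HS) = 248 kJ/mol.

248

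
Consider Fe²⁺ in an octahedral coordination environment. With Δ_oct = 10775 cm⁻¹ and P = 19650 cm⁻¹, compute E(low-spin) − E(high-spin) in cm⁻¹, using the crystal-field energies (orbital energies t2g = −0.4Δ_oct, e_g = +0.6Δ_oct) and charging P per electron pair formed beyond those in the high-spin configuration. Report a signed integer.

17750

Group 8 minus oxidation state +2 gives a d⁶ configuration for Fe²⁺.
High-spin: t2g^4 e_g^2, CFSE = -0.4Δ_oct = -4310 cm⁻¹.
Low-spin: t2g^6 e_g^0, orbital CFSE = -2.4Δ_oct = -25860 cm⁻¹; plus 2 excess pairs × P = +39300 cm⁻¹; total 13440 cm⁻¹.
Thus E(LS) − E(HS) = 17750 cm⁻¹.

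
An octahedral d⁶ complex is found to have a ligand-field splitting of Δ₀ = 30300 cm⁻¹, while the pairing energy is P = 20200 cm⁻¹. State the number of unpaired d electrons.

With Δ₀ > P the complex is low-spin.
Configuration: t₂g⁶ eg⁰.
Unpaired electrons: 0.

0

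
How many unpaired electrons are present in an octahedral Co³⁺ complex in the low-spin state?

0

Co³⁺: group 9, so d-count = 9 − 3 = 6.
Configuration: t₂g⁶ eg⁰, giving 0 unpaired electrons.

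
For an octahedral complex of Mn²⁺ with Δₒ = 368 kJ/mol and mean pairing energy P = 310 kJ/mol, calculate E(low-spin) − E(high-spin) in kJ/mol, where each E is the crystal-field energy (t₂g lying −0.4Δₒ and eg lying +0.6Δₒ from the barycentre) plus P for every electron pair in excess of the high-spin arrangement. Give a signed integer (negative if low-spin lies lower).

-116

Group 7 minus oxidation state +2 gives a d⁵ configuration for Mn²⁺.
High-spin: t₂g³ eg², CFSE = 0.0Δₒ = 0 kJ/mol.
Low-spin: t₂g⁵ eg⁰, orbital CFSE = -2.0Δₒ = -736 kJ/mol; plus 2 excess pairs × P = +620 kJ/mol; total -116 kJ/mol.
Thus E(LS) − E(HS) = -116 kJ/mol.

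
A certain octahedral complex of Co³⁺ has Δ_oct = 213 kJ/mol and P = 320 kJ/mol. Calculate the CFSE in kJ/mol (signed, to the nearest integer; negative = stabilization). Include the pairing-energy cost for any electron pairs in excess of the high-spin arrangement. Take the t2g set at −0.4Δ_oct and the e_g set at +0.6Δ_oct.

Co³⁺: group 9, so d-count = 9 − 3 = 6.
With Δ_oct < P the complex is high-spin.
That gives t2g^4 e_g^2.
Orbital CFSE = -0.4Δ_oct = -0.4 × 213 = -85 kJ/mol.
High-spin has no excess pairs, so no pairing correction applies.

-85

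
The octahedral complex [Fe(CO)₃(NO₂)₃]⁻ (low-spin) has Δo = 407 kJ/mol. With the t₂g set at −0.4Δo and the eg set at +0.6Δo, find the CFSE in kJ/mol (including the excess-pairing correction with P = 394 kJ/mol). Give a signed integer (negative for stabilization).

Ligand charges: 3×(+0) from CO and 3×(-1) from NO₂⁻ sum to -3; with overall charge -1, Fe is +2.
Group 8 minus oxidation state +2 gives a d⁶ configuration for Fe²⁺.
Electron filling gives t₂g⁶ eg⁰.
The orbital stabilization is -2.4Δo = -2.4 × 407 = -977 kJ/mol.
Pairing penalty: 3 pairs vs 1 in the high-spin reference → 2 extra × P = 788 kJ/mol.
Overall CFSE = -977 + 788 = -189 kJ/mol.

-189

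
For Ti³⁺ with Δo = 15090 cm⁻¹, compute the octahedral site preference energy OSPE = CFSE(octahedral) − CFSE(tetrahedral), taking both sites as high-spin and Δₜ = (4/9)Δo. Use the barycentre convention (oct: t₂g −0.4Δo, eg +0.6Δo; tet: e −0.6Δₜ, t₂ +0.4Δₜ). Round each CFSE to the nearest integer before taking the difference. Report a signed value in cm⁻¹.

-2012

Ti³⁺: group 4, so d-count = 4 − 3 = 1.
In an octahedral site d¹ (HS) is t₂g¹ eg⁰, giving CFSE(oct) = -0.4Δo = -6036 cm⁻¹.
Tetrahedral: e¹ t₂⁰, CFSE = 1(−0.6) + 0(+0.4) = -0.6Δₜ = -0.6 × (4/9) × 15090 = -4024 cm⁻¹.
OSPE = -6036 − (-4024) = -2012 cm⁻¹.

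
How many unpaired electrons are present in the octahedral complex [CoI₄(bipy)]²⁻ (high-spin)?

Ligand charges: 4×(-1) from I⁻ and 1×(+0) from bipy sum to -4; with overall charge -2, Co is +2.
Co is in group 9, so Co²⁺ is d⁷ (9 − 2 = 7).
Configuration: t2g^5 e_g^2, giving 3 unpaired electrons.

3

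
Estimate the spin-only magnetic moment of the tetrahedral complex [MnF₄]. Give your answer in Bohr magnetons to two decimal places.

3.87 Bohr magnetons

Each F⁻ contributes -1; 4 × (-1) = -4. With overall charge +0, Mn is in the +4 oxidation state.
Mn is in group 7, so Mn⁴⁺ is d³ (7 − 4 = 3).
Tetrahedral splitting is small, so the complex is high-spin.
Configuration: e² t₂¹ → 3 unpaired electrons.
μ(spin-only) = √[3(3+2)] = √15 ≈ 3.87 Bohr magnetons.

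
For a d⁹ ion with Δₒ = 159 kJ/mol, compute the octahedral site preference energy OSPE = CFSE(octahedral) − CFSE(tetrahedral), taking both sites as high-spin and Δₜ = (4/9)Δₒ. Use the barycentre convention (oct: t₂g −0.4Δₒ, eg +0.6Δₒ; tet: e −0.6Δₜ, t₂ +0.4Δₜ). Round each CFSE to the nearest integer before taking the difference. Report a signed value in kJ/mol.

Octahedral high-spin t₂g⁶ eg³: CFSE = -0.6 × 159 = -95 kJ/mol.
Tetrahedral e⁴ t₂⁵ gives -0.4Δₜ = -0.4 × (4/9) × 159 = -28 kJ/mol.
OSPE = CFSE(oct) − CFSE(tet) = -95 − (-28) = -67 kJ/mol.

-67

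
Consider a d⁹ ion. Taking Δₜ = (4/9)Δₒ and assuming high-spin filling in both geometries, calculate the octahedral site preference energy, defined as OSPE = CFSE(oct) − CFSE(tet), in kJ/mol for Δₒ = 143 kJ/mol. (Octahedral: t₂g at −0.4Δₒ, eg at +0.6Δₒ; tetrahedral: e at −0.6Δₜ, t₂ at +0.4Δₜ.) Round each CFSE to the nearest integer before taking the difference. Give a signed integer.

Octahedral (high-spin): t2g^6 e_g^3, CFSE = 6(−0.4) + 3(+0.6) = -0.6Δₒ = -0.6 × 143 = -86 kJ/mol.
Tetrahedral e^4 t2^5 gives -0.4Δₜ = -0.4 × (4/9) × 143 = -25 kJ/mol.
OSPE = -86 − (-25) = -61 kJ/mol.

-61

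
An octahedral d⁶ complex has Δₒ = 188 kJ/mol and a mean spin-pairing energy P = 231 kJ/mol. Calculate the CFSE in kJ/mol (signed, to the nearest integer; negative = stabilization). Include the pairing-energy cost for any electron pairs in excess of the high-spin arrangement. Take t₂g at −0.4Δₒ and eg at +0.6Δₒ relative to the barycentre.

-75

Δₒ < P, so pairing is avoided: the ground state is high-spin.
That gives t₂g⁴ eg².
Orbital CFSE = -0.4Δₒ = -0.4 × 188 = -75 kJ/mol.
High-spin has no excess pairs, so no pairing correction applies.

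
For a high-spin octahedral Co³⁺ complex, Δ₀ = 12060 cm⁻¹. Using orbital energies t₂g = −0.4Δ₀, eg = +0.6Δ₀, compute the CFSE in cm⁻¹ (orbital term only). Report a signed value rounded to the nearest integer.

-4824

Co³⁺: group 9, so d-count = 9 − 3 = 6.
The d⁶ electrons fill as t₂g⁴ eg².
CFSE(orbital) = 4×(-0.4Δ₀) + 2×(0.6Δ₀) = -0.4Δ₀; with Δ₀ = 12060 cm⁻¹ that is -4824 cm⁻¹.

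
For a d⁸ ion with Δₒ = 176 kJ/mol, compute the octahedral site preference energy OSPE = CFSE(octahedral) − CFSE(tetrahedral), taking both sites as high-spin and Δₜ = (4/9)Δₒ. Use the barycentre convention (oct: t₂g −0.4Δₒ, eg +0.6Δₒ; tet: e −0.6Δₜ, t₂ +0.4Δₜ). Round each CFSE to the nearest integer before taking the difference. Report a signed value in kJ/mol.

Octahedral high-spin t2g^6 e_g^2: CFSE = -1.2 × 176 = -211 kJ/mol.
In a tetrahedral site the filling is e^4 t2^4: CFSE(tet) = -0.8Δₜ = -0.8 × (4/9)(176) = -63 kJ/mol.
Subtracting, OSPE = -211 − (-63) = -148 kJ/mol.

-148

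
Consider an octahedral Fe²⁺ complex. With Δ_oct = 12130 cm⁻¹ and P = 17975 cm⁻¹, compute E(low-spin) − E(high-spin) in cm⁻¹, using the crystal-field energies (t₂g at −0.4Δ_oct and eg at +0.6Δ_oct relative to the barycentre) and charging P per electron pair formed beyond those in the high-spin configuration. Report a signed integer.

Fe sits in group 8; removing 2 electrons leaves Fe²⁺ with 8 − 2 = 6 d electrons.
In the high-spin limit (t₂g⁴ eg²) the orbital term is -0.4Δ_oct = -4852 cm⁻¹, with no excess pairing.
Low-spin t₂g⁶ eg⁰ gives -2.4Δ_oct = -29112 cm⁻¹, but forming 2 extra pairs costs 2P = 35950 cm⁻¹, so E(LS) = -29112 + 35950 = 6838 cm⁻¹.
E(LS) − E(HS) = 6838 − (-4852) = 11690 cm⁻¹.

11690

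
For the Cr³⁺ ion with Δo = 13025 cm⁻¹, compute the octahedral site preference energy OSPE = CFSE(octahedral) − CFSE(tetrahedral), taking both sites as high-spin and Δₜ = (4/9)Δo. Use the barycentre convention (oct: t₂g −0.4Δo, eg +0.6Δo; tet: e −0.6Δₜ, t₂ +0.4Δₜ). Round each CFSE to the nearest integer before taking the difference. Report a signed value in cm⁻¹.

-10999

Group 6 minus oxidation state +3 gives a d³ configuration for Cr³⁺.
In an octahedral site d³ (HS) is t₂g³ eg⁰, giving CFSE(oct) = -1.2Δo = -15630 cm⁻¹.
Tetrahedral e² t₂¹ gives -0.8Δₜ = -0.8 × (4/9) × 13025 = -4631 cm⁻¹.
OSPE = -15630 − (-4631) = -10999 cm⁻¹.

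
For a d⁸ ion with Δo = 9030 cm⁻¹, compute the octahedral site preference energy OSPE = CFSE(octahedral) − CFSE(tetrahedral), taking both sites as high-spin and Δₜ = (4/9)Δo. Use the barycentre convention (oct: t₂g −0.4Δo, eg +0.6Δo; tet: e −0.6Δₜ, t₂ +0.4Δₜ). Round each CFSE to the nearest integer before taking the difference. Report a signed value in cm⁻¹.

Octahedral high-spin t₂g⁶ eg²: CFSE = -1.2 × 9030 = -10836 cm⁻¹.
Tetrahedral: e⁴ t₂⁴, CFSE = 4(−0.6) + 4(+0.4) = -0.8Δₜ = -0.8 × (4/9) × 9030 = -3211 cm⁻¹.
OSPE = -10836 − (-3211) = -7625 cm⁻¹.

-7625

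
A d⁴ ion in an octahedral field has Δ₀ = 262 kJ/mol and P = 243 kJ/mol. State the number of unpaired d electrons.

Here Δ₀ > P (262 > 243), so the low-spin state is favoured.
Filling d⁴ accordingly: t₂g⁴ eg⁰.
Unpaired electrons: 2.

2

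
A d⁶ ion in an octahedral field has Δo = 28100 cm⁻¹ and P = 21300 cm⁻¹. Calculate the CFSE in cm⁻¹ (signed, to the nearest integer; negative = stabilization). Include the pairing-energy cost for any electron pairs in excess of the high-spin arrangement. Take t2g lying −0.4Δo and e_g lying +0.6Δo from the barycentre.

With Δo > P the complex is low-spin.
Configuration: t2g^6 e_g^0.
Orbital CFSE = -2.4Δo = -2.4 × 28100 = -67440 cm⁻¹.
Excess pairs vs high-spin: 3 − 1 = 2; pairing cost = +42600 cm⁻¹.
Net CFSE = -67440 + 42600 = -24840 cm⁻¹.

-24840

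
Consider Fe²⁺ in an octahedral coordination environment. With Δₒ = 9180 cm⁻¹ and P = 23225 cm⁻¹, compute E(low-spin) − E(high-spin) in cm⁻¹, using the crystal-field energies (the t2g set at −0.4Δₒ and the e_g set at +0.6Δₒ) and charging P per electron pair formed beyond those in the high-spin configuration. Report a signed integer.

28090

Fe sits in group 8; removing 2 electrons leaves Fe²⁺ with 8 − 2 = 6 d electrons.
In the high-spin limit (t2g^4 e_g^2) the orbital term is -0.4Δₒ = -3672 cm⁻¹, with no excess pairing.
Low-spin: t2g^6 e_g^0, orbital CFSE = -2.4Δₒ = -22032 cm⁻¹; plus 2 excess pairs × P = +46450 cm⁻¹; total 24418 cm⁻¹.
Thus E(LS) − E(HS) = 28090 cm⁻¹.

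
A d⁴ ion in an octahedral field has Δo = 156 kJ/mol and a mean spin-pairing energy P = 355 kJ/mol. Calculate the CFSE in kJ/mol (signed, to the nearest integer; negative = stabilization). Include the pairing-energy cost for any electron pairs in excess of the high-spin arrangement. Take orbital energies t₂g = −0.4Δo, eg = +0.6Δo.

With Δo < P the complex is high-spin.
Filling d⁴ accordingly: t₂g³ eg¹.
Orbital CFSE = -0.6Δo = -0.6 × 156 = -94 kJ/mol.
High-spin has no excess pairs, so no pairing correction applies.

-94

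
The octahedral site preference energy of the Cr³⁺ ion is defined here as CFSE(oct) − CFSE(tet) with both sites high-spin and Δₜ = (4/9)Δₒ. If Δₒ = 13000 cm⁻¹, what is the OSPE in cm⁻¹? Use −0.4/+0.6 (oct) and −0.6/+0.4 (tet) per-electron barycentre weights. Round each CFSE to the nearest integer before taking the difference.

Cr sits in group 6; removing 3 electrons leaves Cr³⁺ with 6 − 3 = 3 d electrons.
In an octahedral site d³ (HS) is t₂g³ eg⁰, giving CFSE(oct) = -1.2Δₒ = -15600 cm⁻¹.
In a tetrahedral site the filling is e² t₂¹: CFSE(tet) = -0.8Δₜ = -0.8 × (4/9)(13000) = -4622 cm⁻¹.
OSPE = -15600 − (-4622) = -10978 cm⁻¹.

-10978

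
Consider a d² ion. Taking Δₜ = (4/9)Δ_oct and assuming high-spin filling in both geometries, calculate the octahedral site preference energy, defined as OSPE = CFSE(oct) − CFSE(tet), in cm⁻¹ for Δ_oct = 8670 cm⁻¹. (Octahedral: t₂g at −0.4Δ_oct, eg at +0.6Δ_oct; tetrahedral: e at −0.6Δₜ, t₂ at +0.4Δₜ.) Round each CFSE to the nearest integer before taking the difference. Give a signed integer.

Octahedral (high-spin): t₂g² eg⁰, CFSE = 2(−0.4) + 0(+0.6) = -0.8Δ_oct = -0.8 × 8670 = -6936 cm⁻¹.
In a tetrahedral site the filling is e² t₂⁰: CFSE(tet) = -1.2Δₜ = -1.2 × (4/9)(8670) = -4624 cm⁻¹.
OSPE = -6936 − (-4624) = -2312 cm⁻¹.

-2312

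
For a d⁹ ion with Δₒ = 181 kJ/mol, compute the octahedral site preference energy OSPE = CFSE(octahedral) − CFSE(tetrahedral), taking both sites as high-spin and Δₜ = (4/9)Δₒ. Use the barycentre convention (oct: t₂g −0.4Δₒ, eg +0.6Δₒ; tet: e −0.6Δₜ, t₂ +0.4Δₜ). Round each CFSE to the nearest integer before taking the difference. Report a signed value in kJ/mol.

Octahedral (high-spin): t₂g⁶ eg³, CFSE = 6(−0.4) + 3(+0.6) = -0.6Δₒ = -0.6 × 181 = -109 kJ/mol.
In a tetrahedral site the filling is e⁴ t₂⁵: CFSE(tet) = -0.4Δₜ = -0.4 × (4/9)(181) = -32 kJ/mol.
OSPE = CFSE(oct) − CFSE(tet) = -109 − (-32) = -77 kJ/mol.

-77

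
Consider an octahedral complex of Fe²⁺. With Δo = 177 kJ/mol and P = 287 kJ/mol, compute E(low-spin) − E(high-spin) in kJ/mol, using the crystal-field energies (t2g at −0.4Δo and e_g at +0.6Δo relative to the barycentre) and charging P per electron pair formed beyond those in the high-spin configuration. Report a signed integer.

220

Fe²⁺: group 8, so d-count = 8 − 2 = 6.
In the high-spin limit (t2g^4 e_g^2) the orbital term is -0.4Δo = -71 kJ/mol, with no excess pairing.
Low-spin: t2g^6 e_g^0, orbital CFSE = -2.4Δo = -425 kJ/mol; plus 2 excess pairs × P = +574 kJ/mol; total 149 kJ/mol.
Thus E(LS) − E(HS) = 220 kJ/mol.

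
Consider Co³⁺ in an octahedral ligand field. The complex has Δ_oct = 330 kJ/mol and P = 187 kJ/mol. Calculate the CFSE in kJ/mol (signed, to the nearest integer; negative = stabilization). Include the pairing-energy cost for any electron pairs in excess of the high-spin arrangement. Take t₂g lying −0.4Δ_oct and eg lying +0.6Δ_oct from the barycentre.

-418

Group 9 minus oxidation state +3 gives a d⁶ configuration for Co³⁺.
Here Δ_oct > P (330 > 187), so the low-spin state is favoured.
Configuration: t₂g⁶ eg⁰.
Orbital CFSE = -2.4Δ_oct = -2.4 × 330 = -792 kJ/mol.
Excess pairs vs high-spin: 3 − 1 = 2; pairing cost = +374 kJ/mol.
Net CFSE = -792 + 374 = -418 kJ/mol.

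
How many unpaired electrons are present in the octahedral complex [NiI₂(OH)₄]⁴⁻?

2

Ligand charges: 2×(-1) from I⁻ and 4×(-1) from OH⁻ sum to -6; with overall charge -4, Ni is +2.
Ni²⁺: group 10, so d-count = 10 − 2 = 8.
Configuration: t2g^6 e_g^2, giving 2 unpaired electrons.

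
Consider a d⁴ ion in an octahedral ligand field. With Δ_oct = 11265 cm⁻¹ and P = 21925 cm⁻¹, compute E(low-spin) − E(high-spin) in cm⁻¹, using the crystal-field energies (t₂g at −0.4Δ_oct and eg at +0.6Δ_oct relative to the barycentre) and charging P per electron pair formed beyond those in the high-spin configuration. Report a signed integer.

In the high-spin limit (t₂g³ eg¹) the orbital term is -0.6Δ_oct = -6759 cm⁻¹, with no excess pairing.
For low-spin the configuration is t₂g⁴ eg⁰: orbital energy -1.6 × 11265 = -18024 cm⁻¹, and 1 additional pair relative to high-spin adds 21925 cm⁻¹, giving 3901 cm⁻¹.
Thus E(LS) − E(HS) = 10660 cm⁻¹.

10660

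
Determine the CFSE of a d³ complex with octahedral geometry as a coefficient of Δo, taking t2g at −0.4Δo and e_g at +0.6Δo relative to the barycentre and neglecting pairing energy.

-1.2 Δo

For octahedral d³ the high- and low-spin configurations coincide.
Configuration: t2g^3 e_g^0.
CFSE = 3(-0.4Δo) + 0(0.6Δo) = -1.2Δo + 0.0Δo = -1.2Δo.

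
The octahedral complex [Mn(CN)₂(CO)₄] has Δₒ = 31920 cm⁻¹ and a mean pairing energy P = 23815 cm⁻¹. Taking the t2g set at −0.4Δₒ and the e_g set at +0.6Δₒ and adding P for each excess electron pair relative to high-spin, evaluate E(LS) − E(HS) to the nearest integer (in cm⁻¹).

Ligand charges: 2×(-1) from CN⁻ and 4×(+0) from CO sum to -2; with overall charge +0, Mn is +2.
Group 7 minus oxidation state +2 gives a d⁵ configuration for Mn²⁺.
In the high-spin limit (t2g^3 e_g^2) the orbital term is 0.0Δₒ = 0 cm⁻¹, with no excess pairing.
For low-spin the configuration is t2g^5 e_g^0: orbital energy -2.0 × 31920 = -63840 cm⁻¹, and 2 additional pairs relative to high-spin add 47630 cm⁻¹, giving -16210 cm⁻¹.
Thus E(LS) − E(HS) = -16210 cm⁻¹.

-16210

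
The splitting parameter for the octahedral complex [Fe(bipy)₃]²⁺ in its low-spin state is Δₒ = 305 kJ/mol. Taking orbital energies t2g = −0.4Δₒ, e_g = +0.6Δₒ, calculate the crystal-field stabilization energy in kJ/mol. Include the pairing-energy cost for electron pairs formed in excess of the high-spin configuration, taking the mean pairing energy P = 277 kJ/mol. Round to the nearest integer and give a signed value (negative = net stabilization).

bipy is neutral, so the +2 overall charge sits on Fe: oxidation state +2.
Group 8 minus oxidation state +2 gives a d⁶ configuration for Fe²⁺.
Electron filling gives t2g^6 e_g^0.
CFSE(orbital) = 6×(-0.4Δₒ) + 0×(0.6Δₒ) = -2.4Δₒ; with Δₒ = 305 kJ/mol that is -732 kJ/mol.
Relative to high-spin t2g^4 e_g^2 (1 paired), the low-spin configuration has 2 additional pairs, contributing +2 × 277 = +554 kJ/mol.
Combining: -732 + 554 = -178 kJ/mol.

-178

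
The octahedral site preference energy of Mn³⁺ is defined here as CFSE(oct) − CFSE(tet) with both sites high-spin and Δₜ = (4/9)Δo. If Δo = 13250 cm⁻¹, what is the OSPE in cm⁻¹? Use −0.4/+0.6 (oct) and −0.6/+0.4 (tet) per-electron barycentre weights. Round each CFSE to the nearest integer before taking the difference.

Mn sits in group 7; removing 3 electrons leaves Mn³⁺ with 7 − 3 = 4 d electrons.
Octahedral high-spin t2g^3 e_g^1: CFSE = -0.6 × 13250 = -7950 cm⁻¹.
In a tetrahedral site the filling is e^2 t2^2: CFSE(tet) = -0.4Δₜ = -0.4 × (4/9)(13250) = -2356 cm⁻¹.
OSPE = -7950 − (-2356) = -5594 cm⁻¹.

-5594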